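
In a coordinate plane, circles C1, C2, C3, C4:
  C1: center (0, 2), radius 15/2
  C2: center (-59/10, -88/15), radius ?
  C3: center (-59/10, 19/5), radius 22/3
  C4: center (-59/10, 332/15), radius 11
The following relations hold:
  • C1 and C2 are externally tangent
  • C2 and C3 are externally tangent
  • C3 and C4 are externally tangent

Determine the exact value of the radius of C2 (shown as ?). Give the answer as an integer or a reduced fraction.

7/3

1. [ext C1·C2]  r_C2² + 15r_C2 − 364/9 = 0  ⇒  r_C2 = 7/3 (r>0 drops 1)
2. [ext C2·C3]  r_C2² + (44/3)r_C2 − 119/3 = 0  ⇒  r_C2 = 7/3 (r>0 drops 1)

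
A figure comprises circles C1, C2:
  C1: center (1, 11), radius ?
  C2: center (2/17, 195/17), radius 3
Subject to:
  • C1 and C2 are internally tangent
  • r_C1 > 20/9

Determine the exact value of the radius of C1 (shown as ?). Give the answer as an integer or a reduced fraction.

4

1. [int C1,C2]  r_C1² − 6r_C1 + 8 = 0  ⇒  r_C1 = 2 or 4
2. given r_C1 > 20/9: keep 4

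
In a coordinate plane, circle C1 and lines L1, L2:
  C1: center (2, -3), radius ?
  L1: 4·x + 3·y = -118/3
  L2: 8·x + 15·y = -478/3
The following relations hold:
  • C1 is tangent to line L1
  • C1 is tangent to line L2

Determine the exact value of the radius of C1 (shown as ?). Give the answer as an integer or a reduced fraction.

1. [C1‖L1]  r_C1² − 529/9 = 0  ⇒  r_C1 = 23/3 (r>0 drops 1)
2. [C1‖L2]  r_C1² − 529/9 = 0  ⇒  r_C1 = 23/3 (r>0 drops 1)

23/3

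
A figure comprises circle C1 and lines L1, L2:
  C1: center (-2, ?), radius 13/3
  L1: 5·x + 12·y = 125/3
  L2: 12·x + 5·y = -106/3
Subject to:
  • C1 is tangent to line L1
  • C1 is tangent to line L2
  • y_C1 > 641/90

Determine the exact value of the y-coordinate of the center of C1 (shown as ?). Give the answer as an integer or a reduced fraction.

9

1. [C1‖L1]  y_C1² − (155/18)y_C1 − 7/2 = 0  ⇒  y_C1 = -7/18 or 9
2. [C1‖L2]  y_C1² + (68/15)y_C1 − 609/5 = 0  ⇒  y_C1 = -203/15 or 9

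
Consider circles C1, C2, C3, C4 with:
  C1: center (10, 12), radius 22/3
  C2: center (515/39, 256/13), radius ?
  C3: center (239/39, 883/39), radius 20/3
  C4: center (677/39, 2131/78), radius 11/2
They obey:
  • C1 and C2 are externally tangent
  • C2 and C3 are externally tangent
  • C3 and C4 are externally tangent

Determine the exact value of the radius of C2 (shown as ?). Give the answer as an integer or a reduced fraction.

1. [ext C1·C2]  r_C2² + (44/3)r_C2 − 47/3 = 0  ⇒  r_C2 = 1 (r>0 drops 1)
2. [ext C2·C3]  r_C2² + (40/3)r_C2 − 43/3 = 0  ⇒  r_C2 = 1 (r>0 drops 1)

1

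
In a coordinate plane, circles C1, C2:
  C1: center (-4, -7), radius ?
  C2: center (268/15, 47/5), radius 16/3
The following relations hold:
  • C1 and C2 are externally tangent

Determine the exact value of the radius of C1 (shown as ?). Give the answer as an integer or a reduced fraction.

22

1. [ext C1·C2]  r_C1² + (32/3)r_C1 − 2156/3 = 0  ⇒  r_C1 = 22 (r>0 drops 1)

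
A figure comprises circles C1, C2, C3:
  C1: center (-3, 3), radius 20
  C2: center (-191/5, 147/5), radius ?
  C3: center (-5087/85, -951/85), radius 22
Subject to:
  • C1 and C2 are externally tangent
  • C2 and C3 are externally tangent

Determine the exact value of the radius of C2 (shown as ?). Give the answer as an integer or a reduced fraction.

24

1. [ext C1·C2]  r_C2² + 40r_C2 − 1536 = 0  ⇒  r_C2 = 24 (r>0 drops 1)
2. [ext C2·C3]  r_C2² + 44r_C2 − 1632 = 0  ⇒  r_C2 = 24 (r>0 drops 1)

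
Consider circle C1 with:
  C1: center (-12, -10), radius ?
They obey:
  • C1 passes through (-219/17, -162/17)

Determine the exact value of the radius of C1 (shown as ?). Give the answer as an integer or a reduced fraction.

1. [C1∋P]  r_C1² − 1 = 0  ⇒  r_C1 = 1 (r>0 drops 1)

1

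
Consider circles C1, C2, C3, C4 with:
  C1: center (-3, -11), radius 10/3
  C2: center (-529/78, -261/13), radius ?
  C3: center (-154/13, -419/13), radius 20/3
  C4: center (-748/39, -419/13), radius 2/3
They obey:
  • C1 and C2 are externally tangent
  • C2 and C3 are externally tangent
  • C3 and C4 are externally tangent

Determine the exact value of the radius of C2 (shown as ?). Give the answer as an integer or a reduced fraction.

13/2

1. [ext C1·C2]  r_C2² + (20/3)r_C2 − 1027/12 = 0  ⇒  r_C2 = 13/2 (r>0 drops 1)
2. [ext C2·C3]  r_C2² + (40/3)r_C2 − 1547/12 = 0  ⇒  r_C2 = 13/2 (r>0 drops 1)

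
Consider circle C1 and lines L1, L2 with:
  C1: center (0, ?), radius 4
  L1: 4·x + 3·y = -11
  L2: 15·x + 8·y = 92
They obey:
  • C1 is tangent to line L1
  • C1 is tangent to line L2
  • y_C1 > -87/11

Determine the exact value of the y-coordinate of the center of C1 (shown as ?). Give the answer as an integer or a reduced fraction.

1. [C1‖L1]  y_C1² + (22/3)y_C1 − 31 = 0  ⇒  y_C1 = -31/3 or 3
2. [C1‖L2]  y_C1² − 23y_C1 + 60 = 0  ⇒  y_C1 = 3 or 20

3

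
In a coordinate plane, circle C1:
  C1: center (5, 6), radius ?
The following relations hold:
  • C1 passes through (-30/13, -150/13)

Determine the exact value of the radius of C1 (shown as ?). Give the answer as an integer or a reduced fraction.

19

1. [C1∋P]  r_C1² − 361 = 0  ⇒  r_C1 = 19 (r>0 drops 1)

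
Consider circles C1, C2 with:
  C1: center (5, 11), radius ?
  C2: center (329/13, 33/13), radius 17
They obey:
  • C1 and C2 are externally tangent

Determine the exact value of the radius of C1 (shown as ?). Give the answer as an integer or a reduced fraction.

1. [ext C1·C2]  r_C1² + 34r_C1 − 195 = 0  ⇒  r_C1 = 5 (r>0 drops 1)

5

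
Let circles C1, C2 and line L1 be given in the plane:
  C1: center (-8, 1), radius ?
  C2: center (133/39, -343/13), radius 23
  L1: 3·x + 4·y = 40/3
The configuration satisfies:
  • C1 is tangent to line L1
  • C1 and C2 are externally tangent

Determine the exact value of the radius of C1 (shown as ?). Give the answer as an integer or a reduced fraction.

20/3

1. [C1‖L1]  r_C1² − 400/9 = 0  ⇒  r_C1 = 20/3 (r>0 drops 1)
2. [ext C1·C2]  r_C1² + 46r_C1 − 3160/9 = 0  ⇒  r_C1 = 20/3 (r>0 drops 1)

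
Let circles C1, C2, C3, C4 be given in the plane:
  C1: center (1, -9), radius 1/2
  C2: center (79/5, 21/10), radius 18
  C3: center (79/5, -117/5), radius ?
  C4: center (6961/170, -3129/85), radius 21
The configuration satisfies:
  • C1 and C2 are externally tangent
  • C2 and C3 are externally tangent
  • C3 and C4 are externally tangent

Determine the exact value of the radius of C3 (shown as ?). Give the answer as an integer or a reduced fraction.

1. [ext C2·C3]  r_C3² + 36r_C3 − 1305/4 = 0  ⇒  r_C3 = 15/2 (r>0 drops 1)
2. [ext C3·C4]  r_C3² + 42r_C3 − 1485/4 = 0  ⇒  r_C3 = 15/2 (r>0 drops 1)

15/2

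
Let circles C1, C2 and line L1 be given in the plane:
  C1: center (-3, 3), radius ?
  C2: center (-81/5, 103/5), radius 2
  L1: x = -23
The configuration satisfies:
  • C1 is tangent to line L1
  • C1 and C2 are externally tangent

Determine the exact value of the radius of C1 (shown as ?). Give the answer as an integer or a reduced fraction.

20

1. [C1‖L1]  r_C1² − 400 = 0  ⇒  r_C1 = 20 (r>0 drops 1)
2. [ext C1·C2]  r_C1² + 4r_C1 − 480 = 0  ⇒  r_C1 = 20 (r>0 drops 1)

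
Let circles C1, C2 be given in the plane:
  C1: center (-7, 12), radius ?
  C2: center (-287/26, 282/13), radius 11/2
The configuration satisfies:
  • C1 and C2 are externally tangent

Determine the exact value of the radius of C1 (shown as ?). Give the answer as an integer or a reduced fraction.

1. [ext C1·C2]  r_C1² + 11r_C1 − 80 = 0  ⇒  r_C1 = 5 (r>0 drops 1)

5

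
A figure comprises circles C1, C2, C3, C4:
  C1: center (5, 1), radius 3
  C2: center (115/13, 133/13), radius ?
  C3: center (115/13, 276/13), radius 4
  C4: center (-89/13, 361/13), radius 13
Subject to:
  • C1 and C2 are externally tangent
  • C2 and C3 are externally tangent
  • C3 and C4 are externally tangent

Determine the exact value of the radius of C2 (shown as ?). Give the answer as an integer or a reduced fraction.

7

1. [ext C1·C2]  r_C2² + 6r_C2 − 91 = 0  ⇒  r_C2 = 7 (r>0 drops 1)
2. [ext C2·C3]  r_C2² + 8r_C2 − 105 = 0  ⇒  r_C2 = 7 (r>0 drops 1)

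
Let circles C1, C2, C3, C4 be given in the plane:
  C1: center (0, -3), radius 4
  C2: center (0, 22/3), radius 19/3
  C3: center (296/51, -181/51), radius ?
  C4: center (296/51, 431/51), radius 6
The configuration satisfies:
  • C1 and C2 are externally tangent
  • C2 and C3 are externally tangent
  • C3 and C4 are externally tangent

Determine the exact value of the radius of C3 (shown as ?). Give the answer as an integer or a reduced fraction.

1. [ext C2·C3]  r_C3² + (38/3)r_C3 − 112 = 0  ⇒  r_C3 = 6 (r>0 drops 1)
2. [ext C3·C4]  r_C3² + 12r_C3 − 108 = 0  ⇒  r_C3 = 6 (r>0 drops 1)

6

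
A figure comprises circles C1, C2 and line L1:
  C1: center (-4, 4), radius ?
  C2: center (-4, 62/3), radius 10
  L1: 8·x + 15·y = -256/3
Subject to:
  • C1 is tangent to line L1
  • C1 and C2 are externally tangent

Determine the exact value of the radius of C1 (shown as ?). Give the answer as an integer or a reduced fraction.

20/3

1. [C1‖L1]  r_C1² − 400/9 = 0  ⇒  r_C1 = 20/3 (r>0 drops 1)
2. [ext C1·C2]  r_C1² + 20r_C1 − 1600/9 = 0  ⇒  r_C1 = 20/3 (r>0 drops 1)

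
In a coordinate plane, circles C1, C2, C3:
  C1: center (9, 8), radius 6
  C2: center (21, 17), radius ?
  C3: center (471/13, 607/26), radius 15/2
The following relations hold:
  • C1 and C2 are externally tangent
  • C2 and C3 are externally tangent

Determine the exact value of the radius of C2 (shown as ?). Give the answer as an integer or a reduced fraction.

1. [ext C1·C2]  r_C2² + 12r_C2 − 189 = 0  ⇒  r_C2 = 9 (r>0 drops 1)
2. [ext C2·C3]  r_C2² + 15r_C2 − 216 = 0  ⇒  r_C2 = 9 (r>0 drops 1)

9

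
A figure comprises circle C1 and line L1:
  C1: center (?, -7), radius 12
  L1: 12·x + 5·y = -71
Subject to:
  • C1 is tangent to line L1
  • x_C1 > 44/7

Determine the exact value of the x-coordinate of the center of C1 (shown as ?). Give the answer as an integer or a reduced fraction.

10

1. [C1‖L1]  x_C1² + 6x_C1 − 160 = 0  ⇒  x_C1 = -16 or 10
2. given x_C1 > 44/7: keep 10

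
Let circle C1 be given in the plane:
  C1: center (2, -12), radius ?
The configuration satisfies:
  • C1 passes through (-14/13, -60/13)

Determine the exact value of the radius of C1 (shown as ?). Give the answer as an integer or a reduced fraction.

8

1. [C1∋P]  r_C1² − 64 = 0  ⇒  r_C1 = 8 (r>0 drops 1)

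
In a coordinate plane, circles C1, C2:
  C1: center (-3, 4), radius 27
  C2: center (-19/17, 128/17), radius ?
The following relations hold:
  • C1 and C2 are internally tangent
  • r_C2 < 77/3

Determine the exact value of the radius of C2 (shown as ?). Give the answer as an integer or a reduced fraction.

23

1. [int C1,C2]  r_C2² − 54r_C2 + 713 = 0  ⇒  r_C2 = 23 or 31
2. given r_C2 < 77/3: keep 23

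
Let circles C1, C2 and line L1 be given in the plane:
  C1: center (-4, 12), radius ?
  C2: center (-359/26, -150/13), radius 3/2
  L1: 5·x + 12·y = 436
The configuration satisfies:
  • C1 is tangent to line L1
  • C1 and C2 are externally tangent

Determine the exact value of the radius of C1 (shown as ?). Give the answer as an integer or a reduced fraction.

1. [C1‖L1]  r_C1² − 576 = 0  ⇒  r_C1 = 24 (r>0 drops 1)
2. [ext C1·C2]  r_C1² + 3r_C1 − 648 = 0  ⇒  r_C1 = 24 (r>0 drops 1)

24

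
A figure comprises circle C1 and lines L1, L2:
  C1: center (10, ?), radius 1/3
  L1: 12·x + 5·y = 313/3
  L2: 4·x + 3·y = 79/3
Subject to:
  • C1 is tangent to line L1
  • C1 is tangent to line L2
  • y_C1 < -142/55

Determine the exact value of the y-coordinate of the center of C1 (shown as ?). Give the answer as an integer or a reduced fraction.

-4

1. [C1‖L1]  y_C1² + (94/15)y_C1 + 136/15 = 0  ⇒  y_C1 = -4 or -34/15
2. [C1‖L2]  y_C1² + (82/9)y_C1 + 184/9 = 0  ⇒  y_C1 = -46/9 or -4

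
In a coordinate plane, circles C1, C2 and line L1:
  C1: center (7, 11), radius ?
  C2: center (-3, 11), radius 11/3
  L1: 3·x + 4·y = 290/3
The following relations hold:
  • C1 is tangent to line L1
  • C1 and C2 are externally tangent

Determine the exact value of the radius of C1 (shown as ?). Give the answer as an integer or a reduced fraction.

1. [C1‖L1]  r_C1² − 361/9 = 0  ⇒  r_C1 = 19/3 (r>0 drops 1)
2. [ext C1·C2]  r_C1² + (22/3)r_C1 − 779/9 = 0  ⇒  r_C1 = 19/3 (r>0 drops 1)

19/3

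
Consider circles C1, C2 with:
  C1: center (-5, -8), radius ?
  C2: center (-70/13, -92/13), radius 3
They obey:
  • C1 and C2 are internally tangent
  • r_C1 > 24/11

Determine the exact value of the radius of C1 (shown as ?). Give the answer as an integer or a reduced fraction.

4

1. [int C1,C2]  r_C1² − 6r_C1 + 8 = 0  ⇒  r_C1 = 2 or 4
2. given r_C1 > 24/11: keep 4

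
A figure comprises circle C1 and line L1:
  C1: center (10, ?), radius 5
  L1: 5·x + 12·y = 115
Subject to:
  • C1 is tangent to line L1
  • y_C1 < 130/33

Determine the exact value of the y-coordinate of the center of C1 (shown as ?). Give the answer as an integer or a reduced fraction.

1. [C1‖L1]  y_C1² − (65/6)y_C1 = 0  ⇒  y_C1 = 0 or 65/6
2. given y_C1 < 130/33: keep 0

0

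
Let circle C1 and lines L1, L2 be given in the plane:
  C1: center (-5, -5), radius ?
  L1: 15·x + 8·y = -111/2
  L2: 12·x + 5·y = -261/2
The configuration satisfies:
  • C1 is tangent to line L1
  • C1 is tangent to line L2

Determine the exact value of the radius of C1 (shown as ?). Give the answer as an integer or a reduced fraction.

7/2

1. [C1‖L1]  r_C1² − 49/4 = 0  ⇒  r_C1 = 7/2 (r>0 drops 1)
2. [C1‖L2]  r_C1² − 49/4 = 0  ⇒  r_C1 = 7/2 (r>0 drops 1)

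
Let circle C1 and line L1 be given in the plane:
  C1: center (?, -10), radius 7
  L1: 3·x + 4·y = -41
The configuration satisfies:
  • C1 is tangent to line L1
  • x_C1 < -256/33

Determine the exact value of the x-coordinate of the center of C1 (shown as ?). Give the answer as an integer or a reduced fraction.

-12

1. [C1‖L1]  x_C1² + (2/3)x_C1 − 136 = 0  ⇒  x_C1 = -12 or 34/3
2. given x_C1 < -256/33: keep -12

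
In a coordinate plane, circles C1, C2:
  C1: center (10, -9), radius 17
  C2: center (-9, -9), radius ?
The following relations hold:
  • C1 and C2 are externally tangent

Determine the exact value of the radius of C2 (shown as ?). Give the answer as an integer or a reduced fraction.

2

1. [ext C1·C2]  r_C2² + 34r_C2 − 72 = 0  ⇒  r_C2 = 2 (r>0 drops 1)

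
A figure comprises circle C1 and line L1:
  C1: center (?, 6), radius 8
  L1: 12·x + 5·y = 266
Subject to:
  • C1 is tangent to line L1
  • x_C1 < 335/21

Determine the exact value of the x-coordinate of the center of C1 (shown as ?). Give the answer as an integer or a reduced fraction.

11

1. [C1‖L1]  x_C1² − (118/3)x_C1 + 935/3 = 0  ⇒  x_C1 = 11 or 85/3
2. given x_C1 < 335/21: keep 11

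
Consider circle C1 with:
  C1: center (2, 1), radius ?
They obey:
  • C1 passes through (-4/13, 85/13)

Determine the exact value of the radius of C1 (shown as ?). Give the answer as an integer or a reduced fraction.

1. [C1∋P]  r_C1² − 36 = 0  ⇒  r_C1 = 6 (r>0 drops 1)

6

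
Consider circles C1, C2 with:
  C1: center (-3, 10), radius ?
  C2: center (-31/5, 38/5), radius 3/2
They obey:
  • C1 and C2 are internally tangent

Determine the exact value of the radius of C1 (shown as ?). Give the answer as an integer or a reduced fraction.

11/2

1. [int C1,C2]  r_C1² − 3r_C1 − 55/4 = 0  ⇒  r_C1 = 11/2 (r>0 drops 1)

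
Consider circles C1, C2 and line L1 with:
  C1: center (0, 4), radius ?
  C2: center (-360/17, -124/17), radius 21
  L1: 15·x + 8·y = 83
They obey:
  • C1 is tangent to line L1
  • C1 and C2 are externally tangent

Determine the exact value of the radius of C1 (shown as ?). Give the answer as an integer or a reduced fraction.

3

1. [C1‖L1]  r_C1² − 9 = 0  ⇒  r_C1 = 3 (r>0 drops 1)
2. [ext C1·C2]  r_C1² + 42r_C1 − 135 = 0  ⇒  r_C1 = 3 (r>0 drops 1)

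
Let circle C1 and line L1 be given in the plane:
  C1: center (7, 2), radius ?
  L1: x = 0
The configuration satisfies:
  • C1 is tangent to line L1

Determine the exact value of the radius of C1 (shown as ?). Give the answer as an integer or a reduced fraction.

1. [C1‖L1]  r_C1² − 49 = 0  ⇒  r_C1 = 7 (r>0 drops 1)

7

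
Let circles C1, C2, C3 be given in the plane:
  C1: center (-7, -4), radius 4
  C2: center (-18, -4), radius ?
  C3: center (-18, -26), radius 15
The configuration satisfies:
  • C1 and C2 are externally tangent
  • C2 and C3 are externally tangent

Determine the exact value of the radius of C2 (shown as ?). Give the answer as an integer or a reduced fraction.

7

1. [ext C1·C2]  r_C2² + 8r_C2 − 105 = 0  ⇒  r_C2 = 7 (r>0 drops 1)
2. [ext C2·C3]  r_C2² + 30r_C2 − 259 = 0  ⇒  r_C2 = 7 (r>0 drops 1)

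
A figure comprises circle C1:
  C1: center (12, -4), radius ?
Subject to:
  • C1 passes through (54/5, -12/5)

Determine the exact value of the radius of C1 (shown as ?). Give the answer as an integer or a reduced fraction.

2

1. [C1∋P]  r_C1² − 4 = 0  ⇒  r_C1 = 2 (r>0 drops 1)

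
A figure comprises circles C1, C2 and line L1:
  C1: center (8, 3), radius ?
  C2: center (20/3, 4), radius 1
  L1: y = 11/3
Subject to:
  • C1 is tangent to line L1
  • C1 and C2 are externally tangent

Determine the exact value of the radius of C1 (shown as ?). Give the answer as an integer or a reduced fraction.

1. [C1‖L1]  r_C1² − 4/9 = 0  ⇒  r_C1 = 2/3 (r>0 drops 1)
2. [ext C1·C2]  r_C1² + 2r_C1 − 16/9 = 0  ⇒  r_C1 = 2/3 (r>0 drops 1)

2/3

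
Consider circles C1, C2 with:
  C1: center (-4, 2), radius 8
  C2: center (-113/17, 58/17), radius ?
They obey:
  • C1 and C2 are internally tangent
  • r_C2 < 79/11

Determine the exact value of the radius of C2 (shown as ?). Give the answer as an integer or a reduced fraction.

5

1. [int C1,C2]  r_C2² − 16r_C2 + 55 = 0  ⇒  r_C2 = 5 or 11
2. given r_C2 < 79/11: keep 5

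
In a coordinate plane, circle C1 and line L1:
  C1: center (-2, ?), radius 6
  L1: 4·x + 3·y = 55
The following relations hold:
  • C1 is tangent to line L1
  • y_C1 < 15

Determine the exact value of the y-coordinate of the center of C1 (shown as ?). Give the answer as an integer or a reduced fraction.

11

1. [C1‖L1]  y_C1² − 42y_C1 + 341 = 0  ⇒  y_C1 = 11 or 31
2. given y_C1 < 15: keep 11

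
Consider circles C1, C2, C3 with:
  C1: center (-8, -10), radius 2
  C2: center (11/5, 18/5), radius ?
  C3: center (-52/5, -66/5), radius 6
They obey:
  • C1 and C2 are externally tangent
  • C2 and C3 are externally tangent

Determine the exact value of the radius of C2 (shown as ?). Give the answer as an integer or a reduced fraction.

1. [ext C1·C2]  r_C2² + 4r_C2 − 285 = 0  ⇒  r_C2 = 15 (r>0 drops 1)
2. [ext C2·C3]  r_C2² + 12r_C2 − 405 = 0  ⇒  r_C2 = 15 (r>0 drops 1)

15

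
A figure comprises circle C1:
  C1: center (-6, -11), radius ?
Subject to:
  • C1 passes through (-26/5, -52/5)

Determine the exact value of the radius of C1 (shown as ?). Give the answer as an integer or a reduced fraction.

1. [C1∋P]  r_C1² − 1 = 0  ⇒  r_C1 = 1 (r>0 drops 1)

1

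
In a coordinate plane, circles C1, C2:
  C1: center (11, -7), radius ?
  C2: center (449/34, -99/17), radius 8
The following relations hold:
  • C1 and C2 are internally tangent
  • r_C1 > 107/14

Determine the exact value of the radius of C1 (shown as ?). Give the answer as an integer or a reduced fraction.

1. [int C1,C2]  r_C1² − 16r_C1 + 231/4 = 0  ⇒  r_C1 = 11/2 or 21/2
2. given r_C1 > 107/14: keep 21/2

21/2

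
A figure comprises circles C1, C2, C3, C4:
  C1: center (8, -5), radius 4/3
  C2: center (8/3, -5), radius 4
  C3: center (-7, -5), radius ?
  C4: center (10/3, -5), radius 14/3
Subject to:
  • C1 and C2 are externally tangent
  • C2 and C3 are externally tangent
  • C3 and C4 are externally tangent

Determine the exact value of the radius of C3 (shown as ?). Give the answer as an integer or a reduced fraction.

1. [ext C2·C3]  r_C3² + 8r_C3 − 697/9 = 0  ⇒  r_C3 = 17/3 (r>0 drops 1)
2. [ext C3·C4]  r_C3² + (28/3)r_C3 − 85 = 0  ⇒  r_C3 = 17/3 (r>0 drops 1)

17/3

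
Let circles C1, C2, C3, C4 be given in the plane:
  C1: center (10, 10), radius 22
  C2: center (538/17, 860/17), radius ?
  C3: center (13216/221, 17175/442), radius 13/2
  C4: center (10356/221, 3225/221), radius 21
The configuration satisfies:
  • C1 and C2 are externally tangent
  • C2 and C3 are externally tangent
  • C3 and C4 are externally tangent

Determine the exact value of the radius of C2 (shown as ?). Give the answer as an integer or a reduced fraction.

24

1. [ext C1·C2]  r_C2² + 44r_C2 − 1632 = 0  ⇒  r_C2 = 24 (r>0 drops 1)
2. [ext C2·C3]  r_C2² + 13r_C2 − 888 = 0  ⇒  r_C2 = 24 (r>0 drops 1)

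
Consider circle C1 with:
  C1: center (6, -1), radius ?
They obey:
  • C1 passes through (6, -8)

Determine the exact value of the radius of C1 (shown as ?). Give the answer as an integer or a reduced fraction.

1. [C1∋P]  r_C1² − 49 = 0  ⇒  r_C1 = 7 (r>0 drops 1)

7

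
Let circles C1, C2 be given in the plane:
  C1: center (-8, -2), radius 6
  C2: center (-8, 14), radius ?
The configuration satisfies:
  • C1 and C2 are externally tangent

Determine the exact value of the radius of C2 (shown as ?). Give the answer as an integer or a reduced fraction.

10

1. [ext C1·C2]  r_C2² + 12r_C2 − 220 = 0  ⇒  r_C2 = 10 (r>0 drops 1)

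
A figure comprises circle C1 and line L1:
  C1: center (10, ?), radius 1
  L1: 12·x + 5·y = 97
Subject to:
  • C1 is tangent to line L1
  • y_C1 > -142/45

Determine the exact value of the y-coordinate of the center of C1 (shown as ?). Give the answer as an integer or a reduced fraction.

1. [C1‖L1]  y_C1² + (46/5)y_C1 + 72/5 = 0  ⇒  y_C1 = -36/5 or -2
2. given y_C1 > -142/45: keep -2

-2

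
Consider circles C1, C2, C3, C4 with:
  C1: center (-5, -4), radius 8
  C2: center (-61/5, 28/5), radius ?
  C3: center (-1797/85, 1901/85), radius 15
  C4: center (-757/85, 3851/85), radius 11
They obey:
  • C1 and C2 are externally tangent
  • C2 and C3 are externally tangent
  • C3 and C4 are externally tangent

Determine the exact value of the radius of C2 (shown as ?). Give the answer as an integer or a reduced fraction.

1. [ext C1·C2]  r_C2² + 16r_C2 − 80 = 0  ⇒  r_C2 = 4 (r>0 drops 1)
2. [ext C2·C3]  r_C2² + 30r_C2 − 136 = 0  ⇒  r_C2 = 4 (r>0 drops 1)

4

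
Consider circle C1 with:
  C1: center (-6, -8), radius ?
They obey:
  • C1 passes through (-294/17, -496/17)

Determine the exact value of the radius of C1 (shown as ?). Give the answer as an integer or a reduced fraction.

1. [C1∋P]  r_C1² − 576 = 0  ⇒  r_C1 = 24 (r>0 drops 1)

24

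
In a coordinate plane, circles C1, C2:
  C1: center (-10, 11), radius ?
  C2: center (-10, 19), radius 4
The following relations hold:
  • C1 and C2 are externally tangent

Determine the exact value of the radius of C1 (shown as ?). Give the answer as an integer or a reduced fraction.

4

1. [ext C1·C2]  r_C1² + 8r_C1 − 48 = 0  ⇒  r_C1 = 4 (r>0 drops 1)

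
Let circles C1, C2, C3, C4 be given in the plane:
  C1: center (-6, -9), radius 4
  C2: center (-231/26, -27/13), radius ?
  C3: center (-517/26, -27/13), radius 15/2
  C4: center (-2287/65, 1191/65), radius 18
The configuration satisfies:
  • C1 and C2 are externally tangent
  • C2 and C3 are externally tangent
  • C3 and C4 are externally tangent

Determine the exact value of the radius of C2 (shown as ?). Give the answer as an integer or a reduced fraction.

7/2

1. [ext C1·C2]  r_C2² + 8r_C2 − 161/4 = 0  ⇒  r_C2 = 7/2 (r>0 drops 1)
2. [ext C2·C3]  r_C2² + 15r_C2 − 259/4 = 0  ⇒  r_C2 = 7/2 (r>0 drops 1)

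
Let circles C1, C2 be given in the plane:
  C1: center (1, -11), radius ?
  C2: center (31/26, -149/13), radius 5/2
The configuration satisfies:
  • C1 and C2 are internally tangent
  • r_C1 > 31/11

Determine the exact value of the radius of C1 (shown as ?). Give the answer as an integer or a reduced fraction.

3

1. [int C1,C2]  r_C1² − 5r_C1 + 6 = 0  ⇒  r_C1 = 2 or 3
2. given r_C1 > 31/11: keep 3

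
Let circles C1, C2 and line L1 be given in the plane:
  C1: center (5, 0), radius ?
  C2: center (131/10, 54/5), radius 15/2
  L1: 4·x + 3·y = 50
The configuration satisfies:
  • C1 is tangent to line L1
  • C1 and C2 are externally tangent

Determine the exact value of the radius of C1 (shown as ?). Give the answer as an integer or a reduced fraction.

6

1. [C1‖L1]  r_C1² − 36 = 0  ⇒  r_C1 = 6 (r>0 drops 1)
2. [ext C1·C2]  r_C1² + 15r_C1 − 126 = 0  ⇒  r_C1 = 6 (r>0 drops 1)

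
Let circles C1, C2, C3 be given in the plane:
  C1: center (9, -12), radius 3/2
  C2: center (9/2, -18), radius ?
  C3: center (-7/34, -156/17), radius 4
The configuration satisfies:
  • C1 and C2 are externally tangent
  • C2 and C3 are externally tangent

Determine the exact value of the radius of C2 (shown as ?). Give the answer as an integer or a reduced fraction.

1. [ext C1·C2]  r_C2² + 3r_C2 − 54 = 0  ⇒  r_C2 = 6 (r>0 drops 1)
2. [ext C2·C3]  r_C2² + 8r_C2 − 84 = 0  ⇒  r_C2 = 6 (r>0 drops 1)

6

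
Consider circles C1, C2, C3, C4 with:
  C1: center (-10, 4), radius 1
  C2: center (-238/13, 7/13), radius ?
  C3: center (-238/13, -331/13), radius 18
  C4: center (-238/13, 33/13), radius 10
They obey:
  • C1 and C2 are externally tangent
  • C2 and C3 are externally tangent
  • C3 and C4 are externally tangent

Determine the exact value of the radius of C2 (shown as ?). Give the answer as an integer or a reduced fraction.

1. [ext C1·C2]  r_C2² + 2r_C2 − 80 = 0  ⇒  r_C2 = 8 (r>0 drops 1)
2. [ext C2·C3]  r_C2² + 36r_C2 − 352 = 0  ⇒  r_C2 = 8 (r>0 drops 1)

8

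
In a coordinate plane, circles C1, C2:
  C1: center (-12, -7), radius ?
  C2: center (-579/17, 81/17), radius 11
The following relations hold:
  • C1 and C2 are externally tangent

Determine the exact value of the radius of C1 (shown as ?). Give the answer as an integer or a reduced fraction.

1. [ext C1·C2]  r_C1² + 22r_C1 − 504 = 0  ⇒  r_C1 = 14 (r>0 drops 1)

14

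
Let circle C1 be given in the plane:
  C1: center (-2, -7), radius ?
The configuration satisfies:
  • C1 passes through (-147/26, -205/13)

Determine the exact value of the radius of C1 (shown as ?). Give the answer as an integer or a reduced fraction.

1. [C1∋P]  r_C1² − 361/4 = 0  ⇒  r_C1 = 19/2 (r>0 drops 1)

19/2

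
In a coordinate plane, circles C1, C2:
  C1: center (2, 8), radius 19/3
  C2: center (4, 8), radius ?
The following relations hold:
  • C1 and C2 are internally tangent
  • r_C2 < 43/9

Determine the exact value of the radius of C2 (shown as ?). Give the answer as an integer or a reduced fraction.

1. [int C1,C2]  r_C2² − (38/3)r_C2 + 325/9 = 0  ⇒  r_C2 = 13/3 or 25/3
2. given r_C2 < 43/9: keep 13/3

13/3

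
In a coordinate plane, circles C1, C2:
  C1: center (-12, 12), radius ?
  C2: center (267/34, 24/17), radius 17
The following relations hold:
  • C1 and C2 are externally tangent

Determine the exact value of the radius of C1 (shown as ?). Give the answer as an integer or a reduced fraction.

1. [ext C1·C2]  r_C1² + 34r_C1 − 869/4 = 0  ⇒  r_C1 = 11/2 (r>0 drops 1)

11/2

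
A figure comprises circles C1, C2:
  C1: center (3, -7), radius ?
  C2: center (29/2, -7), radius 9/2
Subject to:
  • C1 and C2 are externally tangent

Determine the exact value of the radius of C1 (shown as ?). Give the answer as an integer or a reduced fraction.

7

1. [ext C1·C2]  r_C1² + 9r_C1 − 112 = 0  ⇒  r_C1 = 7 (r>0 drops 1)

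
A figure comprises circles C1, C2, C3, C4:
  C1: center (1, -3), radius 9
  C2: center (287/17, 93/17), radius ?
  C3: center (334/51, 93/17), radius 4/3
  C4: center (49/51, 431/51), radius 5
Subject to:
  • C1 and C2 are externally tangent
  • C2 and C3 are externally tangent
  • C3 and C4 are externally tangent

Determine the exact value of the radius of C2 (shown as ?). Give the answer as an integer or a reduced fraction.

1. [ext C1·C2]  r_C2² + 18r_C2 − 243 = 0  ⇒  r_C2 = 9 (r>0 drops 1)
2. [ext C2·C3]  r_C2² + (8/3)r_C2 − 105 = 0  ⇒  r_C2 = 9 (r>0 drops 1)

9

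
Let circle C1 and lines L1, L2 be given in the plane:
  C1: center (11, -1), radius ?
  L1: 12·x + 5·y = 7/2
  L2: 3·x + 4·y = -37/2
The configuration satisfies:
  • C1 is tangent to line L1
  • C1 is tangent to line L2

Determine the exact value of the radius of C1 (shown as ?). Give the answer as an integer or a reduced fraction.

19/2

1. [C1‖L1]  r_C1² − 361/4 = 0  ⇒  r_C1 = 19/2 (r>0 drops 1)
2. [C1‖L2]  r_C1² − 361/4 = 0  ⇒  r_C1 = 19/2 (r>0 drops 1)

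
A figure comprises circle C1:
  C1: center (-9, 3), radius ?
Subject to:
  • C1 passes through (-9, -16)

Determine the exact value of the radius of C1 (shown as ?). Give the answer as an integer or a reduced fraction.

19

1. [C1∋P]  r_C1² − 361 = 0  ⇒  r_C1 = 19 (r>0 drops 1)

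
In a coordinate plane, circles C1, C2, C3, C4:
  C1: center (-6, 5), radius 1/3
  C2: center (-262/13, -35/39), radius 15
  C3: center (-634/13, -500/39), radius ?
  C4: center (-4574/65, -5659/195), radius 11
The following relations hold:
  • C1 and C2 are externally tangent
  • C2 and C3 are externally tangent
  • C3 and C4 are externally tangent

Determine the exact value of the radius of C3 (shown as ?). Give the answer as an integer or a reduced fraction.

16

1. [ext C2·C3]  r_C3² + 30r_C3 − 736 = 0  ⇒  r_C3 = 16 (r>0 drops 1)
2. [ext C3·C4]  r_C3² + 22r_C3 − 608 = 0  ⇒  r_C3 = 16 (r>0 drops 1)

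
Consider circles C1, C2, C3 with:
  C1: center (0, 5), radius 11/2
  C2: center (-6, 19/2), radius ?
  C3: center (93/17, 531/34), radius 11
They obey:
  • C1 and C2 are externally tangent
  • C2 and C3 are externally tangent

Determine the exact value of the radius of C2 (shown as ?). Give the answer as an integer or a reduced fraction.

2

1. [ext C1·C2]  r_C2² + 11r_C2 − 26 = 0  ⇒  r_C2 = 2 (r>0 drops 1)
2. [ext C2·C3]  r_C2² + 22r_C2 − 48 = 0  ⇒  r_C2 = 2 (r>0 drops 1)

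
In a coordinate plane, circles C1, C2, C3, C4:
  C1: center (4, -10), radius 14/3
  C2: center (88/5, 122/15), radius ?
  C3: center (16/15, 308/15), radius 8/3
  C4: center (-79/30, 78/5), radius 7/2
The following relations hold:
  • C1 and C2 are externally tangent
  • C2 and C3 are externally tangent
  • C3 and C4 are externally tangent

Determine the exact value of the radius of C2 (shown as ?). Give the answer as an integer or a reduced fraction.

1. [ext C1·C2]  r_C2² + (28/3)r_C2 − 492 = 0  ⇒  r_C2 = 18 (r>0 drops 1)
2. [ext C2·C3]  r_C2² + (16/3)r_C2 − 420 = 0  ⇒  r_C2 = 18 (r>0 drops 1)

18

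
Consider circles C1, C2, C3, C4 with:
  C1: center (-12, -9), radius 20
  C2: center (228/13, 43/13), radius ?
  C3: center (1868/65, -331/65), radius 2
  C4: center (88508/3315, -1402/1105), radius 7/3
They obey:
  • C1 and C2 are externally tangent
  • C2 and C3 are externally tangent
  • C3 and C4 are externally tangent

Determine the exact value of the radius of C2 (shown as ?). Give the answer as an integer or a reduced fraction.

1. [ext C1·C2]  r_C2² + 40r_C2 − 624 = 0  ⇒  r_C2 = 12 (r>0 drops 1)
2. [ext C2·C3]  r_C2² + 4r_C2 − 192 = 0  ⇒  r_C2 = 12 (r>0 drops 1)

12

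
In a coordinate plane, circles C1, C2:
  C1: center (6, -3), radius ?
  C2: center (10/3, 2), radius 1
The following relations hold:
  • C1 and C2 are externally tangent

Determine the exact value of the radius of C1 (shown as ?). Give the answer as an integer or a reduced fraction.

1. [ext C1·C2]  r_C1² + 2r_C1 − 280/9 = 0  ⇒  r_C1 = 14/3 (r>0 drops 1)

14/3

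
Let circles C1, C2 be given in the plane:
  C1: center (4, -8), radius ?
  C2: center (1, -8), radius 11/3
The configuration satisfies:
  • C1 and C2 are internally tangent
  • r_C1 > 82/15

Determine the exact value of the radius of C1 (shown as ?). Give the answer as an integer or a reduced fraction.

1. [int C1,C2]  r_C1² − (22/3)r_C1 + 40/9 = 0  ⇒  r_C1 = 2/3 or 20/3
2. given r_C1 > 82/15: keep 20/3

20/3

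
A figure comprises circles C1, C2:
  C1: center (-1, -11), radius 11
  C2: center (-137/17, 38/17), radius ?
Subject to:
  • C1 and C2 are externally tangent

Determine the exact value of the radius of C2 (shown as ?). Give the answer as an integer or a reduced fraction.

4

1. [ext C1·C2]  r_C2² + 22r_C2 − 104 = 0  ⇒  r_C2 = 4 (r>0 drops 1)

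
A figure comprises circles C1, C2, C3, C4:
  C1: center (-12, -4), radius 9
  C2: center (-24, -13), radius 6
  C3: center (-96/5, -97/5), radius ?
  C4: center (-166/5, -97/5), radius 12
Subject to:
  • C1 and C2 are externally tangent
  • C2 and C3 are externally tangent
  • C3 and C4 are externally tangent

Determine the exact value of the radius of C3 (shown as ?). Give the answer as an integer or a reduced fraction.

1. [ext C2·C3]  r_C3² + 12r_C3 − 28 = 0  ⇒  r_C3 = 2 (r>0 drops 1)
2. [ext C3·C4]  r_C3² + 24r_C3 − 52 = 0  ⇒  r_C3 = 2 (r>0 drops 1)

2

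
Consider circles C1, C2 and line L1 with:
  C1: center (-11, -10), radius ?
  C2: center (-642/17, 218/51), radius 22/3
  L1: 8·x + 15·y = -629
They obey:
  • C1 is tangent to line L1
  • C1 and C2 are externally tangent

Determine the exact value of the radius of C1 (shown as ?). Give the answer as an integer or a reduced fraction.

23

1. [C1‖L1]  r_C1² − 529 = 0  ⇒  r_C1 = 23 (r>0 drops 1)
2. [ext C1·C2]  r_C1² + (44/3)r_C1 − 2599/3 = 0  ⇒  r_C1 = 23 (r>0 drops 1)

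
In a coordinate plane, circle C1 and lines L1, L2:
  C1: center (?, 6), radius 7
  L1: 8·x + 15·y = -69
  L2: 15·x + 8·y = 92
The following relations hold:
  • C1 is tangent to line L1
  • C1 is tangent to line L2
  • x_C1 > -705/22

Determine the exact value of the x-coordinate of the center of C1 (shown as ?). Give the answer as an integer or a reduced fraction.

1. [C1‖L1]  x_C1² + (159/4)x_C1 + 695/4 = 0  ⇒  x_C1 = -139/4 or -5
2. [C1‖L2]  x_C1² − (88/15)x_C1 − 163/3 = 0  ⇒  x_C1 = -5 or 163/15

-5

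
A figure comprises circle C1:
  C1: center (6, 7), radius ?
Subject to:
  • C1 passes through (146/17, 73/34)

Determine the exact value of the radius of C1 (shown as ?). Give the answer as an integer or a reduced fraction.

11/2

1. [C1∋P]  r_C1² − 121/4 = 0  ⇒  r_C1 = 11/2 (r>0 drops 1)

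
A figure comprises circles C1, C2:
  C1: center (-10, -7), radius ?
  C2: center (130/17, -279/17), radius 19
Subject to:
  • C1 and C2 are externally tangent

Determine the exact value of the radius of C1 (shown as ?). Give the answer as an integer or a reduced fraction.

1. [ext C1·C2]  r_C1² + 38r_C1 − 39 = 0  ⇒  r_C1 = 1 (r>0 drops 1)

1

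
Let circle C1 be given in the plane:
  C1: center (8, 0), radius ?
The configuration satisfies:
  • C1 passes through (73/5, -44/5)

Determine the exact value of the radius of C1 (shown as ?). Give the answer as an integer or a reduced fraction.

11

1. [C1∋P]  r_C1² − 121 = 0  ⇒  r_C1 = 11 (r>0 drops 1)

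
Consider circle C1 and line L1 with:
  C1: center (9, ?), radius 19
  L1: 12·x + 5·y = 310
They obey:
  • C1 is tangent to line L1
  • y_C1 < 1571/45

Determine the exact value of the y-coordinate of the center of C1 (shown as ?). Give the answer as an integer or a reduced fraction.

1. [C1‖L1]  y_C1² − (404/5)y_C1 − 4041/5 = 0  ⇒  y_C1 = -9 or 449/5
2. given y_C1 < 1571/45: keep -9

-9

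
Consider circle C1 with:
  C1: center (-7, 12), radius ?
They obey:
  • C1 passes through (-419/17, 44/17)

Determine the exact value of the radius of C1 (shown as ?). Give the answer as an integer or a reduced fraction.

20

1. [C1∋P]  r_C1² − 400 = 0  ⇒  r_C1 = 20 (r>0 drops 1)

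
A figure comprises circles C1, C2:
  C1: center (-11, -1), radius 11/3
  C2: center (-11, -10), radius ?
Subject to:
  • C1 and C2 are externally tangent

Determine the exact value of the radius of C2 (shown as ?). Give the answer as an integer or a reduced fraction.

16/3

1. [ext C1·C2]  r_C2² + (22/3)r_C2 − 608/9 = 0  ⇒  r_C2 = 16/3 (r>0 drops 1)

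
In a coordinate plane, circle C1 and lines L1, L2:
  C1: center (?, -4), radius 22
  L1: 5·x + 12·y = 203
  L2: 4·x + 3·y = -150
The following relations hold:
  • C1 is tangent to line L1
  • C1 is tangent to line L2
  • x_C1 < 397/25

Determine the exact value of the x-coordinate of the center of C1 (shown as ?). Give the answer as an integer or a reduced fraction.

-7

1. [C1‖L1]  x_C1² − (502/5)x_C1 − 3759/5 = 0  ⇒  x_C1 = -7 or 537/5
2. [C1‖L2]  x_C1² + 69x_C1 + 434 = 0  ⇒  x_C1 = -62 or -7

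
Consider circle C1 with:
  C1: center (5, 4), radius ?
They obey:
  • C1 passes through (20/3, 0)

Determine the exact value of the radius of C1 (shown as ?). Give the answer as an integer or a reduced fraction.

1. [C1∋P]  r_C1² − 169/9 = 0  ⇒  r_C1 = 13/3 (r>0 drops 1)

13/3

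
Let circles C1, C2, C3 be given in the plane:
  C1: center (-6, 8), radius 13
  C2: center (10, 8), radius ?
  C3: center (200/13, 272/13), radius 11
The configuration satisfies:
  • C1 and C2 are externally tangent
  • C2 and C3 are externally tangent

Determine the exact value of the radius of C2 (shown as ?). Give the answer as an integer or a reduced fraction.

1. [ext C1·C2]  r_C2² + 26r_C2 − 87 = 0  ⇒  r_C2 = 3 (r>0 drops 1)
2. [ext C2·C3]  r_C2² + 22r_C2 − 75 = 0  ⇒  r_C2 = 3 (r>0 drops 1)

3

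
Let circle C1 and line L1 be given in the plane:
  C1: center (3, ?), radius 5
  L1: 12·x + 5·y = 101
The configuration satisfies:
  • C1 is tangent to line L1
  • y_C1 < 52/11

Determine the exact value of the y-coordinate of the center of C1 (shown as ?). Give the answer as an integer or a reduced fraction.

1. [C1‖L1]  y_C1² − 26y_C1 = 0  ⇒  y_C1 = 0 or 26
2. given y_C1 < 52/11: keep 0

0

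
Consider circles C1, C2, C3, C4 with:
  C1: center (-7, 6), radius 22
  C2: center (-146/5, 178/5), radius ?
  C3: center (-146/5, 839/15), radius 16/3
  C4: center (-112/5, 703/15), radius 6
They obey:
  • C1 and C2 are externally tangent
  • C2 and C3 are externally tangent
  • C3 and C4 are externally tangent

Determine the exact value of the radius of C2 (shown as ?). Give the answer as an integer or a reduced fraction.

1. [ext C1·C2]  r_C2² + 44r_C2 − 885 = 0  ⇒  r_C2 = 15 (r>0 drops 1)
2. [ext C2·C3]  r_C2² + (32/3)r_C2 − 385 = 0  ⇒  r_C2 = 15 (r>0 drops 1)

15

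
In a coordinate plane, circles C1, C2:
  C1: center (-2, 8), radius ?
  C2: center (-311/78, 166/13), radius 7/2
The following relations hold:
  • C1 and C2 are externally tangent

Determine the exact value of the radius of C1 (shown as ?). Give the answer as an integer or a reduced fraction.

1. [ext C1·C2]  r_C1² + 7r_C1 − 130/9 = 0  ⇒  r_C1 = 5/3 (r>0 drops 1)

5/3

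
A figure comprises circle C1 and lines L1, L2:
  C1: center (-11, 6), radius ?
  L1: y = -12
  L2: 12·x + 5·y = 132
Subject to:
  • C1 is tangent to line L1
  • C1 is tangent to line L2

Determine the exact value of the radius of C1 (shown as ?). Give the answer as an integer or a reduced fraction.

1. [C1‖L1]  r_C1² − 324 = 0  ⇒  r_C1 = 18 (r>0 drops 1)
2. [C1‖L2]  r_C1² − 324 = 0  ⇒  r_C1 = 18 (r>0 drops 1)

18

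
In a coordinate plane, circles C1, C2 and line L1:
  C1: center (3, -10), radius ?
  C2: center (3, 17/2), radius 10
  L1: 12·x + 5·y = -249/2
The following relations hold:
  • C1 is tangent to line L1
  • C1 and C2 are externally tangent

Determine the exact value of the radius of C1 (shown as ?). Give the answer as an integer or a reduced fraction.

1. [C1‖L1]  r_C1² − 289/4 = 0  ⇒  r_C1 = 17/2 (r>0 drops 1)
2. [ext C1·C2]  r_C1² + 20r_C1 − 969/4 = 0  ⇒  r_C1 = 17/2 (r>0 drops 1)

17/2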